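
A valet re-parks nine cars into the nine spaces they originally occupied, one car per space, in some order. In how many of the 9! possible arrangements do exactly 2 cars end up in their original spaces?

Pick the 2 fixed positions: C(9,2) = 36 ways.
The remaining 7 must be deranged: !7 = 1854.
Total: 36 × 1854 = 66744.

66744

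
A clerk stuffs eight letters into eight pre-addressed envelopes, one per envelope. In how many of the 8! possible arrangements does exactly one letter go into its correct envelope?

14832

Pick the single fixed position: C(8,1) = 8 ways.
The remaining 7 must be deranged: !7 = 1854.
Total: 8 × 1854 = 14832.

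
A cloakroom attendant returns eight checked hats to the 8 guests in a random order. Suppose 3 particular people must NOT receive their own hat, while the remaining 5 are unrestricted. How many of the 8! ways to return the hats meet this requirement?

Inclusion-exclusion on the 3 forbidden self-matches:
Σ_{j=0}^{3} (-1)^j C(3,j)(8-j)!
= C(3,0)·8! - C(3,1)·7! + C(3,2)·6! - C(3,3)·5!
= 40320 - 15120 + 2160 - 120
= 27240

27240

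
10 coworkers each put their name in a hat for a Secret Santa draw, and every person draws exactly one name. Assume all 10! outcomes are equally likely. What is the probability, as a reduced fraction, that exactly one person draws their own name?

Favorable outcomes: C(10,1)·!9 = 10·133496 = 1334960.
Total outcomes: 10! = 3628800.
Probability = 1334960/3628800 = 16687/45360.

16687/45360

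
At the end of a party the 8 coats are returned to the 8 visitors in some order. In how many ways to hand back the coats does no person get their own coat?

14833

!8 = 8! · Σ_{k=0}^{8} (-1)^k/k!
= 8! - 8!/1! + 8!/2! - 8!/3! + 8!/4! - 8!/5! + 8!/6! - 8!/7! + 8!/8!
= 40320 - 40320 + 20160 - 6720 + 1680 - 336 + 56 - 8 + 1
= 14833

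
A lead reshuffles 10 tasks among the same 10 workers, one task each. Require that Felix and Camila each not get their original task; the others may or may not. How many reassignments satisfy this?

Let A_j be the event that the j-th constrained one is fixed. By inclusion-exclusion over the 2 events:
Σ_{j=0}^{2} (-1)^j C(2,j)(10-j)!
= C(2,0)·10! - C(2,1)·9! + C(2,2)·8!
= 3628800 - 725760 + 40320
= 2943360

2943360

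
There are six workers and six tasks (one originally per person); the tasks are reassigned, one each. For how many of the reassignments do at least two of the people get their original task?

191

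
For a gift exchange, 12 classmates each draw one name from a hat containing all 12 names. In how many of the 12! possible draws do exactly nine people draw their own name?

440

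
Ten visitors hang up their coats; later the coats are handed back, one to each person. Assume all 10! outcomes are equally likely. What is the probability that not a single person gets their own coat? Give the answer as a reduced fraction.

16481/44800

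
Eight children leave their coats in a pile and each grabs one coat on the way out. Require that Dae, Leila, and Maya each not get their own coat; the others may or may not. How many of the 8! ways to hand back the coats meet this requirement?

27240

Inclusion-exclusion on the 3 forbidden self-matches:
Σ_{j=0}^{3} (-1)^j C(3,j)(8-j)!
= C(3,0)·8! - C(3,1)·7! + C(3,2)·6! - C(3,3)·5!
= 40320 - 15120 + 2160 - 120
= 27240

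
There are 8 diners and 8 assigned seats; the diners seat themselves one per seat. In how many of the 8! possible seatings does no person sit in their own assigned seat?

The number of derangements of 8 is !8 = Σ_{k=0}^{8} (-1)^k·8!/k!
= 8! - 8!/1! + 8!/2! - 8!/3! + 8!/4! - 8!/5! + 8!/6! - 8!/7! + 8!/8!
= 40320 - 40320 + 20160 - 6720 + 1680 - 336 + 56 - 8 + 1
= 14833

14833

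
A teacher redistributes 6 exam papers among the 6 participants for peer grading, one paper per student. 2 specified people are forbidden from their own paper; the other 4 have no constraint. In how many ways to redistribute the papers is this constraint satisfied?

504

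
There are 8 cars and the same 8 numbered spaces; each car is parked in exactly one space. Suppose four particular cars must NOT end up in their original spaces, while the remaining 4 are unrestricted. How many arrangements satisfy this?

Inclusion-exclusion on the 4 forbidden self-matches:
Σ_{j=0}^{4} (-1)^j C(4,j)(8-j)!
= C(4,0)·8! - C(4,1)·7! + C(4,2)·6! - C(4,3)·5! + C(4,4)·4!
= 40320 - 20160 + 4320 - 480 + 24
= 24024

24024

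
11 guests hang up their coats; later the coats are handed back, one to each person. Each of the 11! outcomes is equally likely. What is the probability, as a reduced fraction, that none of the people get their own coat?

1468457/3991680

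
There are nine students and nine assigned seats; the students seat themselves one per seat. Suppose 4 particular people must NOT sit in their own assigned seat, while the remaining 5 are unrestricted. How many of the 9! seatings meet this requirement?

229080

Inclusion-exclusion on the 4 forbidden self-matches:
Σ_{j=0}^{4} (-1)^j C(4,j)(9-j)!
= C(4,0)·9! - C(4,1)·8! + C(4,2)·7! - C(4,3)·6! + C(4,4)·5!
= 362880 - 161280 + 30240 - 2880 + 120
= 229080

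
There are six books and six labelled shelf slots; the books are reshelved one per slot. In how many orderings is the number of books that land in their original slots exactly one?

264

Pick the single fixed position: C(6,1) = 6 ways.
The remaining 5 must be deranged: !5 = 44.
Total: 6 × 44 = 264.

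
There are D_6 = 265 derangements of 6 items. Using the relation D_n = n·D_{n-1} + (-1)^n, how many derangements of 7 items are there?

1854

D_7 = 7·265 - 1 = 1854.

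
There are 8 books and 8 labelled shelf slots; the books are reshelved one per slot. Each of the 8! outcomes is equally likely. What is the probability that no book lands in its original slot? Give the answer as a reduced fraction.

Favorable outcomes: !8 = 14833.
Total outcomes: 8! = 40320.
Probability = 14833/40320 = 2119/5760.

2119/5760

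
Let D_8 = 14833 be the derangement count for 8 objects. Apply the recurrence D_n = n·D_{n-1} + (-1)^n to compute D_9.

133496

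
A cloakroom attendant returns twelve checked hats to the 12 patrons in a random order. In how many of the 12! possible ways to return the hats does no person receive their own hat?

!12 is the nearest integer to 12!/e.
12! = 479001600, and 479001600/e ≈ 176214840.93, so !12 = 176214841.

176214841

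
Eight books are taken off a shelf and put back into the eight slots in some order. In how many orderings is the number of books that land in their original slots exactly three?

2464

Choose which 3 of the 8 are fixed: C(8,3) = 56.
The remaining 5 must be deranged: !5 = 44.
Total: 56 × 44 = 2464.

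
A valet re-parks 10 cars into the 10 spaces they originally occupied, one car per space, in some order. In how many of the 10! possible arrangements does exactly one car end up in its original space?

1334960

Choose which one of the 10 is fixed: C(10,1) = 10.
The remaining 9 must be deranged: !9 = 133496.
Total: 10 × 133496 = 1334960.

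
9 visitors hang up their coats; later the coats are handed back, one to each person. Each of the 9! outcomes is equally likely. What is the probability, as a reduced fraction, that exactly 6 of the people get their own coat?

Favorable outcomes: C(9,6)·!3 = 84·2 = 168.
Total outcomes: 9! = 362880.
Probability = 168/362880 = 1/2160.

1/2160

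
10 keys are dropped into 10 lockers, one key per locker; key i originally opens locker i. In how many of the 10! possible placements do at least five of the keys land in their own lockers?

13264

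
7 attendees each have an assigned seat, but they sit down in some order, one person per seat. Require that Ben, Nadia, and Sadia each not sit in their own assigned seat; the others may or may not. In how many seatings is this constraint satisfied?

3216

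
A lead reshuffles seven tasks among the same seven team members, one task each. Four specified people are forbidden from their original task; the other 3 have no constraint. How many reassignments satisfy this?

Inclusion-exclusion on the 4 forbidden self-matches:
Σ_{j=0}^{4} (-1)^j C(4,j)(7-j)!
= C(4,0)·7! - C(4,1)·6! + C(4,2)·5! - C(4,3)·4! + C(4,4)·3!
= 5040 - 2880 + 720 - 96 + 6
= 2790

2790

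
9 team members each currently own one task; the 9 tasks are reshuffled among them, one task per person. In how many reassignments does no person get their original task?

!9 is the nearest integer to 9!/e.
9! = 362880, and 362880/e ≈ 133496.09, so !9 = 133496.

133496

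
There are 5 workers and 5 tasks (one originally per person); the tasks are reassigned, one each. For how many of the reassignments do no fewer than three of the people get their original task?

# with exactly i fixed is C(5,i)·!(5-i); sum over i=3..5:
  i=3: C(5,3)·!2 = 10·1 = 10
  i=4: C(5,4)·!1 = 5·0 = 0
  i=5: C(5,5)·!0 = 1·1 = 1
Total = 11.

11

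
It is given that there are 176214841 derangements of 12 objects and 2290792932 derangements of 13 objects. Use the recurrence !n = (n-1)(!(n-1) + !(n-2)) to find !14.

32071101049

!14 = (14-1)·(!13 + !12) = 13·(2290792932 + 176214841) = 13·2467007773 = 32071101049.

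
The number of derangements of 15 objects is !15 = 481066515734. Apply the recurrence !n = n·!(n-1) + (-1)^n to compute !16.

!16 = 16·481066515734 + 1 = 7697064251745.

7697064251745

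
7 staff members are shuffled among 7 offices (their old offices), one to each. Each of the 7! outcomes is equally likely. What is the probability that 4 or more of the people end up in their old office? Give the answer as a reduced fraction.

Favorable outcomes: Σ_{i≥4} C(7,i)·!(7-i) = 35·2 + 21·1 + 7·0 + 1·1 = 92.
Total outcomes: 7! = 5040.
Probability = 92/5040 = 23/1260.

23/1260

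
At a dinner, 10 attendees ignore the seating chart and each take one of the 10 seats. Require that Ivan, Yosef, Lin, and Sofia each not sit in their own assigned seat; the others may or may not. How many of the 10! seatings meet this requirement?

2399760

Inclusion-exclusion on the 4 forbidden self-matches:
Σ_{j=0}^{4} (-1)^j C(4,j)(10-j)!
= C(4,0)·10! - C(4,1)·9! + C(4,2)·8! - C(4,3)·7! + C(4,4)·6!
= 3628800 - 1451520 + 241920 - 20160 + 720
= 2399760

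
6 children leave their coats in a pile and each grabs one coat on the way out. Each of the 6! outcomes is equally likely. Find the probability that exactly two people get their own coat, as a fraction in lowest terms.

Favorable outcomes: C(6,2)·!4 = 15·9 = 135.
Total outcomes: 6! = 720.
Probability = 135/720 = 3/16.

3/16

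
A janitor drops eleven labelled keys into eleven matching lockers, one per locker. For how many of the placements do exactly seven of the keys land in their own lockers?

Choose which 7 of the 11 are fixed: C(11,7) = 330.
The other 4 form a derangement: !4 = 9.
Total: 330 × 9 = 2970.

2970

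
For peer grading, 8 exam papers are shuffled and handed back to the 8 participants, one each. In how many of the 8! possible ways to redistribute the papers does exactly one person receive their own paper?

Choose which one of the 8 is fixed: C(8,1) = 8.
The other 7 form a derangement: !7 = 1854.
Total: 8 × 1854 = 14832.

14832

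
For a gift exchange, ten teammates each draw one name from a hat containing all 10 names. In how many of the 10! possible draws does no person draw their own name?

!10 = 10! · Σ_{k=0}^{10} (-1)^k/k!
= 10! - 10!/1! + 10!/2! - 10!/3! + 10!/4! - 10!/5! + 10!/6! - 10!/7! + 10!/8! - 10!/9! + 10!/10!
= 3628800 - 3628800 + 1814400 - 604800 + 151200 - 30240 + 5040 - 720 + 90 - 10 + 1
= 1334961

1334961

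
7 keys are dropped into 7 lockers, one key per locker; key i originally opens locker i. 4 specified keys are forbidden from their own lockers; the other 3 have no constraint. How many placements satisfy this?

Let A_j be the event that the j-th constrained one is fixed. By inclusion-exclusion over the 4 events:
Σ_{j=0}^{4} (-1)^j C(4,j)(7-j)!
= C(4,0)·7! - C(4,1)·6! + C(4,2)·5! - C(4,3)·4! + C(4,4)·3!
= 5040 - 2880 + 720 - 96 + 6
= 2790

2790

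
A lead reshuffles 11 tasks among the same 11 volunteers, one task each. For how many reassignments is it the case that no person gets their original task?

14684570

Use !n = n·!(n-1) + (-1)^n.
!11 = 11·1334961 - 1 = 14684570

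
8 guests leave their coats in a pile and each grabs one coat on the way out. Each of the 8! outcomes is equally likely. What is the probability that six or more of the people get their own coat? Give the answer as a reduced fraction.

29/40320

Favorable outcomes: Σ_{i≥6} C(8,i)·!(8-i) = 28·1 + 8·0 + 1·1 = 29.
Total outcomes: 8! = 40320.
Probability = 29/40320 = 29/40320.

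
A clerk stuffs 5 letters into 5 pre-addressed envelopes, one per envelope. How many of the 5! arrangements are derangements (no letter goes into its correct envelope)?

The number of derangements of 5 is !5 = Σ_{k=0}^{5} (-1)^k·5!/k!
= 5! - 5!/1! + 5!/2! - 5!/3! + 5!/4! - 5!/5!
= 120 - 120 + 60 - 20 + 5 - 1
= 44

44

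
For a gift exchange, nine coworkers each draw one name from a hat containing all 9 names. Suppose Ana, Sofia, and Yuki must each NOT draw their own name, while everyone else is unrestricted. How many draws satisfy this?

256320

Let A_j be the event that the j-th constrained one is fixed. By inclusion-exclusion over the 3 events:
Σ_{j=0}^{3} (-1)^j C(3,j)(9-j)!
= C(3,0)·9! - C(3,1)·8! + C(3,2)·7! - C(3,3)·6!
= 362880 - 120960 + 15120 - 720
= 256320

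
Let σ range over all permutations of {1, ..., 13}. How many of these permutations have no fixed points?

2290792932

Use !n = n·!(n-1) + (-1)^n.
!13 = 13·176214841 - 1 = 2290792932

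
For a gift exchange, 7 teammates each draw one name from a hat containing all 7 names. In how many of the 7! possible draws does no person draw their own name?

!7 = 7! · Σ_{k=0}^{7} (-1)^k/k!
= 7! - 7!/1! + 7!/2! - 7!/3! + 7!/4! - 7!/5! + 7!/6! - 7!/7!
= 5040 - 5040 + 2520 - 840 + 210 - 42 + 7 - 1
= 1854

1854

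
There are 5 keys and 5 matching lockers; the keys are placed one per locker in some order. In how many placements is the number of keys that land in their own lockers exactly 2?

Pick the 2 fixed positions: C(5,2) = 10 ways.
The other 3 form a derangement: !3 = 2.
Total: 10 × 2 = 20.

20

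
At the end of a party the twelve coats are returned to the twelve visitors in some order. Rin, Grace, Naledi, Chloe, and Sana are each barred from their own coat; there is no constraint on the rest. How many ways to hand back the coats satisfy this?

312273360

Inclusion-exclusion on the 5 forbidden self-matches:
Σ_{j=0}^{5} (-1)^j C(5,j)(12-j)!
= C(5,0)·12! - C(5,1)·11! + C(5,2)·10! - C(5,3)·9! + C(5,4)·8! - C(5,5)·7!
= 479001600 - 199584000 + 36288000 - 3628800 + 201600 - 5040
= 312273360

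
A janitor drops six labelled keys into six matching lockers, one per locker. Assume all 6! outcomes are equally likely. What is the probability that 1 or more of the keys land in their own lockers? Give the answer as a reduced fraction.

91/144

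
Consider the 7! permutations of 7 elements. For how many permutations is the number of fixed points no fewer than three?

# with exactly i fixed is C(7,i)·!(7-i); sum over i=3..7:
  i=3: C(7,3)·!4 = 35·9 = 315
  i=4: C(7,4)·!3 = 35·2 = 70
  i=5: C(7,5)·!2 = 21·1 = 21
  i=6: C(7,6)·!1 = 7·0 = 0
  i=7: C(7,7)·!0 = 1·1 = 1
Total = 407.

407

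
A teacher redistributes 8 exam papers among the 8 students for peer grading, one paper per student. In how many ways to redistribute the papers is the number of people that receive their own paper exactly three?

2464

Choose which 3 of the 8 are fixed: C(8,3) = 56.
The other 5 form a derangement: !5 = 44.
Total: 56 × 44 = 2464.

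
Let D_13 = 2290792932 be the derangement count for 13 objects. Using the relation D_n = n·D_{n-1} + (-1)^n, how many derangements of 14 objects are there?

D_14 = 14·2290792932 + 1 = 32071101049.

32071101049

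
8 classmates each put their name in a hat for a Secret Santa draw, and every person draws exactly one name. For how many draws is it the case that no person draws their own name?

14833

The number of derangements of 8 is !8 = Σ_{k=0}^{8} (-1)^k·8!/k!
= 8! - 8!/1! + 8!/2! - 8!/3! + 8!/4! - 8!/5! + 8!/6! - 8!/7! + 8!/8!
= 40320 - 40320 + 20160 - 6720 + 1680 - 336 + 56 - 8 + 1
= 14833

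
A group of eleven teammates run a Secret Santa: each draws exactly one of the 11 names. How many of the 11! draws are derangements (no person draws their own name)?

The subfactorial !11 = [11!/e] (nearest integer).
11! = 39916800, and 39916800/e ≈ 14684570.08, so !11 = 14684570.

14684570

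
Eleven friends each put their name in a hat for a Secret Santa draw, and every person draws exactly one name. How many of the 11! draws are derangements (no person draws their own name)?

14684570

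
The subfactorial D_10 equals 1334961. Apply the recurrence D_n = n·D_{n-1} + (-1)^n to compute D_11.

14684570

D_11 = 11·1334961 - 1 = 14684570.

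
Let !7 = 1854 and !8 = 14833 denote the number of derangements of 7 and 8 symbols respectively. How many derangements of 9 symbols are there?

133496

!9 = (9-1)·(!8 + !7) = 8·(14833 + 1854) = 8·16687 = 133496.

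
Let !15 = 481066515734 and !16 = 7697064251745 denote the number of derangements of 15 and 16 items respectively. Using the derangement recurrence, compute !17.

130850092279664

!17 = (17-1)·(!16 + !15) = 16·(7697064251745 + 481066515734) = 16·8178130767479 = 130850092279664.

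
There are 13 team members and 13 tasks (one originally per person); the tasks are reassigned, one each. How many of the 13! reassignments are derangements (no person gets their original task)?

2290792932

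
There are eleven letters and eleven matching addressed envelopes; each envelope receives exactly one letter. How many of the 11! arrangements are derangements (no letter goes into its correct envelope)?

14684570

Recurrence: !11 = 10·(!10 + !9).
!11 = 10·(1334961 + 133496) = 10·1468457 = 14684570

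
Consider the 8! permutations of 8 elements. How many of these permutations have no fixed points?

14833

!8 = 8! · Σ_{k=0}^{8} (-1)^k/k!
= 8! - 8!/1! + 8!/2! - 8!/3! + 8!/4! - 8!/5! + 8!/6! - 8!/7! + 8!/8!
= 40320 - 40320 + 20160 - 6720 + 1680 - 336 + 56 - 8 + 1
= 14833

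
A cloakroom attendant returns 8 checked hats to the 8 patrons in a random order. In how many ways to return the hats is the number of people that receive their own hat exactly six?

28

Choose which 6 of the 8 are fixed: C(8,6) = 28.
The other 2 form a derangement: !2 = 1.
Total: 28 × 1 = 28.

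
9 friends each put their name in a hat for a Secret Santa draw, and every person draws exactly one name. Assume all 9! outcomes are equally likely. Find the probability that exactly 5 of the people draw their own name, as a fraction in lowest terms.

1/320

Favorable outcomes: C(9,5)·!4 = 126·9 = 1134.
Total outcomes: 9! = 362880.
Probability = 1134/362880 = 1/320.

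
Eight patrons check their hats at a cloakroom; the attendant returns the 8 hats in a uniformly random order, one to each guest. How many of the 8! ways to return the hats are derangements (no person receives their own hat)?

14833

!8 is the nearest integer to 8!/e.
8! = 40320, and 40320/e ≈ 14832.90, so !8 = 14833.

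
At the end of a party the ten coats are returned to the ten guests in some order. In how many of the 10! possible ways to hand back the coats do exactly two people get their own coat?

Choose which 2 of the 10 are fixed: C(10,2) = 45.
The remaining 8 must be deranged: !8 = 14833.
Total: 45 × 14833 = 667485.

667485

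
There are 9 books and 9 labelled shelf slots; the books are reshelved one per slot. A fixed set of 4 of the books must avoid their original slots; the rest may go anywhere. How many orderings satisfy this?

229080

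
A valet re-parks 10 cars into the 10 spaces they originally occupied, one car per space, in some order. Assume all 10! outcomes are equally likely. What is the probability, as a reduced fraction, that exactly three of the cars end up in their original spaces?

103/1680

Favorable outcomes: C(10,3)·!7 = 120·1854 = 222480.
Total outcomes: 10! = 3628800.
Probability = 222480/3628800 = 103/1680.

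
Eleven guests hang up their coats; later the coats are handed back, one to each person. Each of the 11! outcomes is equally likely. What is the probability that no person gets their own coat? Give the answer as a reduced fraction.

Favorable outcomes: !11 = 14684570.
Total outcomes: 11! = 39916800.
Probability = 14684570/39916800 = 1468457/3991680.

1468457/3991680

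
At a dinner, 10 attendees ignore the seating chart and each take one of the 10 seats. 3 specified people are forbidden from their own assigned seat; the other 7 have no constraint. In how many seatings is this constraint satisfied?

2656080

Inclusion-exclusion on the 3 forbidden self-matches:
Σ_{j=0}^{3} (-1)^j C(3,j)(10-j)!
= C(3,0)·10! - C(3,1)·9! + C(3,2)·8! - C(3,3)·7!
= 3628800 - 1088640 + 120960 - 5040
= 2656080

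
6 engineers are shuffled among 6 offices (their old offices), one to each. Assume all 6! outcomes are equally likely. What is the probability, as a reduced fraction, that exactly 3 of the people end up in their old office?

1/18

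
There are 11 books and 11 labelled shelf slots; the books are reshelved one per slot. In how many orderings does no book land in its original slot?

14684570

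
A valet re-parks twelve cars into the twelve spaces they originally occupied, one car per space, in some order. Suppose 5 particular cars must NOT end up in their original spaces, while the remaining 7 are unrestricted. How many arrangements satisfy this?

Inclusion-exclusion on the 5 forbidden self-matches:
Σ_{j=0}^{5} (-1)^j C(5,j)(12-j)!
= C(5,0)·12! - C(5,1)·11! + C(5,2)·10! - C(5,3)·9! + C(5,4)·8! - C(5,5)·7!
= 479001600 - 199584000 + 36288000 - 3628800 + 201600 - 5040
= 312273360

312273360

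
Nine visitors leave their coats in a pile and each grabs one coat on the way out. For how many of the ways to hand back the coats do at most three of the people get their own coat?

Sum C(9,i)·!(9-i) for i = 0..3:
  i=0: C(9,0)·!9 = 1·133496 = 133496
  i=1: C(9,1)·!8 = 9·14833 = 133497
  i=2: C(9,2)·!7 = 36·1854 = 66744
  i=3: C(9,3)·!6 = 84·265 = 22260
Total = 355997.

355997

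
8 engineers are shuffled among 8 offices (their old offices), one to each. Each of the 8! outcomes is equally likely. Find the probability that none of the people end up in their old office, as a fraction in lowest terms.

Favorable outcomes: !8 = 14833.
Total outcomes: 8! = 40320.
Probability = 14833/40320 = 2119/5760.

2119/5760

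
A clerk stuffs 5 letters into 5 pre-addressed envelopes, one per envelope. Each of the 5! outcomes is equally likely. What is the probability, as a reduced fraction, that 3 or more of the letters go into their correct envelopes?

11/120

Favorable outcomes: Σ_{i≥3} C(5,i)·!(5-i) = 10·1 + 5·0 + 1·1 = 11.
Total outcomes: 5! = 120.
Probability = 11/120 = 11/120.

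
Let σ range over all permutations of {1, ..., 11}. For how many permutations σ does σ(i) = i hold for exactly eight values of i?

Choose which 8 of the 11 are fixed: C(11,8) = 165.
The other 3 form a derangement: !3 = 2.
Total: 165 × 2 = 330.

330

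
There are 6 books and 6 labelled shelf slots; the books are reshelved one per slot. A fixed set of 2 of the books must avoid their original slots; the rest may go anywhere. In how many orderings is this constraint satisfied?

Let A_j be the event that the j-th constrained one is fixed. By inclusion-exclusion over the 2 events:
Σ_{j=0}^{2} (-1)^j C(2,j)(6-j)!
= C(2,0)·6! - C(2,1)·5! + C(2,2)·4!
= 720 - 240 + 24
= 504

504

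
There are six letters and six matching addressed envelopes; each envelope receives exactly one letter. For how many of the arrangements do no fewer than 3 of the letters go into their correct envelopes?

# with exactly i fixed is C(6,i)·!(6-i); sum over i=3..6:
  i=3: C(6,3)·!3 = 20·2 = 40
  i=4: C(6,4)·!2 = 15·1 = 15
  i=5: C(6,5)·!1 = 6·0 = 0
  i=6: C(6,6)·!0 = 1·1 = 1
Total = 56.

56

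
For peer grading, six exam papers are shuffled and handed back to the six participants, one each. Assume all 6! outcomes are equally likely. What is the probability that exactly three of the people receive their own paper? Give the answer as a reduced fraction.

Favorable outcomes: C(6,3)·!3 = 20·2 = 40.
Total outcomes: 6! = 720.
Probability = 40/720 = 1/18.

1/18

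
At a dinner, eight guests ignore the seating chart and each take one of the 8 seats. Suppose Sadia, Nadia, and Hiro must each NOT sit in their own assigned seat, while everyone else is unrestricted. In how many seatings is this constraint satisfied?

Inclusion-exclusion on the 3 forbidden self-matches:
Σ_{j=0}^{3} (-1)^j C(3,j)(8-j)!
= C(3,0)·8! - C(3,1)·7! + C(3,2)·6! - C(3,3)·5!
= 40320 - 15120 + 2160 - 120
= 27240

27240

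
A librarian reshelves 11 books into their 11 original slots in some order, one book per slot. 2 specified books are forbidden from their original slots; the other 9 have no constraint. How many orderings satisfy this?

33022080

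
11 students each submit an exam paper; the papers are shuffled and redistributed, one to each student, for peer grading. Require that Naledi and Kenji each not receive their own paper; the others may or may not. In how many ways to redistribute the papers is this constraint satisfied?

33022080

Inclusion-exclusion on the 2 forbidden self-matches:
Σ_{j=0}^{2} (-1)^j C(2,j)(11-j)!
= C(2,0)·11! - C(2,1)·10! + C(2,2)·9!
= 39916800 - 7257600 + 362880
= 33022080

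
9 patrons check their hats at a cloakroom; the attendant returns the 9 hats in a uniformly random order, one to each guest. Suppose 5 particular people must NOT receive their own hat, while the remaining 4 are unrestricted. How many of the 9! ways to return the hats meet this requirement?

205056

Inclusion-exclusion on the 5 forbidden self-matches:
Σ_{j=0}^{5} (-1)^j C(5,j)(9-j)!
= C(5,0)·9! - C(5,1)·8! + C(5,2)·7! - C(5,3)·6! + C(5,4)·5! - C(5,5)·4!
= 362880 - 201600 + 50400 - 7200 + 600 - 24
= 205056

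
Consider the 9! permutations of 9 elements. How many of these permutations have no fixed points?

Recurrence: !9 = 8·(!8 + !7).
!9 = 8·(14833 + 1854) = 8·16687 = 133496

133496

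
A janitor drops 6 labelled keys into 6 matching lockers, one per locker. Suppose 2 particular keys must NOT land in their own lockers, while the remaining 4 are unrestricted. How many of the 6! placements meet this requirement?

Inclusion-exclusion on the 2 forbidden self-matches:
Σ_{j=0}^{2} (-1)^j C(2,j)(6-j)!
= C(2,0)·6! - C(2,1)·5! + C(2,2)·4!
= 720 - 240 + 24
= 504

504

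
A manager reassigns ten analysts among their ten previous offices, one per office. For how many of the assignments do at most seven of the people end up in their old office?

Sum C(10,i)·!(10-i) for i = 0..7:
  i=0: C(10,0)·!10 = 1·1334961 = 1334961
  i=1: C(10,1)·!9 = 10·133496 = 1334960
  i=2: C(10,2)·!8 = 45·14833 = 667485
  i=3: C(10,3)·!7 = 120·1854 = 222480
  i=4: C(10,4)·!6 = 210·265 = 55650
  i=5: C(10,5)·!5 = 252·44 = 11088
  i=6: C(10,6)·!4 = 210·9 = 1890
  i=7: C(10,7)·!3 = 120·2 = 240
Total = 3628754.

3628754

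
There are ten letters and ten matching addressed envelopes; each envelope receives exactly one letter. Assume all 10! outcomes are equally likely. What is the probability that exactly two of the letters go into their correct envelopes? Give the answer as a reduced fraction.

2119/11520

Favorable outcomes: C(10,2)·!8 = 45·14833 = 667485.
Total outcomes: 10! = 3628800.
Probability = 667485/3628800 = 2119/11520.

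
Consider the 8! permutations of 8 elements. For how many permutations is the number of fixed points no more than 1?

29665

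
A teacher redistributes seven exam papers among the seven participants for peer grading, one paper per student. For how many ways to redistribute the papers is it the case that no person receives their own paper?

1854

By inclusion-exclusion, !7 = Σ (-1)^k · 7!/k! for k=0..7
= 7! - 7!/1! + 7!/2! - 7!/3! + 7!/4! - 7!/5! + 7!/6! - 7!/7!
= 5040 - 5040 + 2520 - 840 + 210 - 42 + 7 - 1
= 1854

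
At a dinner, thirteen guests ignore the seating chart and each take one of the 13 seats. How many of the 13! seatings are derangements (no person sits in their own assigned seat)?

Recurrence: !13 = 12·(!12 + !11).
!13 = 12·(176214841 + 14684570) = 12·190899411 = 2290792932

2290792932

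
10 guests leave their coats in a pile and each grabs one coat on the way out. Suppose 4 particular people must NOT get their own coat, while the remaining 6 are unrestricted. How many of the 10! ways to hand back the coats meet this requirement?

Inclusion-exclusion on the 4 forbidden self-matches:
Σ_{j=0}^{4} (-1)^j C(4,j)(10-j)!
= C(4,0)·10! - C(4,1)·9! + C(4,2)·8! - C(4,3)·7! + C(4,4)·6!
= 3628800 - 1451520 + 241920 - 20160 + 720
= 2399760

2399760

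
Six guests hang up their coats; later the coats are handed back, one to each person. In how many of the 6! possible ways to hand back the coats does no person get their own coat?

!6 is the nearest integer to 6!/e.
6! = 720, and 720/e ≈ 264.87, so !6 = 265.

265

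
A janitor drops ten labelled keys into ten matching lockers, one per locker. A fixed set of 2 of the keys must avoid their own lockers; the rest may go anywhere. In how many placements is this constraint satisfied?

Let A_j be the event that the j-th constrained one is fixed. By inclusion-exclusion over the 2 events:
Σ_{j=0}^{2} (-1)^j C(2,j)(10-j)!
= C(2,0)·10! - C(2,1)·9! + C(2,2)·8!
= 3628800 - 725760 + 40320
= 2943360

2943360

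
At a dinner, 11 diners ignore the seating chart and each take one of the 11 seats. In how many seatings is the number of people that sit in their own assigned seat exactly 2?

7342280

Choose which 2 of the 11 are fixed: C(11,2) = 55.
The other 9 form a derangement: !9 = 133496.
Total: 55 × 133496 = 7342280.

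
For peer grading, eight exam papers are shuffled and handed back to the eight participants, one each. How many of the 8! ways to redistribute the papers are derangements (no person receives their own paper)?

Recurrence: !8 = 8·!7 + (-1)^8.
!8 = 8·1854 + 1 = 14833

14833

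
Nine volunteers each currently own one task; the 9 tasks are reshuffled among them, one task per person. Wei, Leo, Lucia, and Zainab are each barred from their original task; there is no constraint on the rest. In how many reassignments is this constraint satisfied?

229080

Let A_j be the event that the j-th constrained one is fixed. By inclusion-exclusion over the 4 events:
Σ_{j=0}^{4} (-1)^j C(4,j)(9-j)!
= C(4,0)·9! - C(4,1)·8! + C(4,2)·7! - C(4,3)·6! + C(4,4)·5!
= 362880 - 161280 + 30240 - 2880 + 120
= 229080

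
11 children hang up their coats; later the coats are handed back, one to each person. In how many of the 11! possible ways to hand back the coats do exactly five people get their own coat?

122430

Choose which 5 of the 11 are fixed: C(11,5) = 462.
The other 6 form a derangement: !6 = 265.
Total: 462 × 265 = 122430.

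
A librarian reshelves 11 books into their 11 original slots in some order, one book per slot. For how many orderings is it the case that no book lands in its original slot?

14684570

Use !n = (n-1)(!(n-1) + !(n-2)).
!11 = 10·(1334961 + 133496) = 10·1468457 = 14684570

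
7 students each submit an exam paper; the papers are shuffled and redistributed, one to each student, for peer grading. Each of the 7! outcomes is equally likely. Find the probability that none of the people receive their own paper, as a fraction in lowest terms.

103/280

Favorable outcomes: !7 = 1854.
Total outcomes: 7! = 5040.
Probability = 1854/5040 = 103/280.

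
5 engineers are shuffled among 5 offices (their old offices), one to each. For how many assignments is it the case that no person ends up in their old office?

Use !n = n·!(n-1) + (-1)^n.
!5 = 5·9 - 1 = 44

44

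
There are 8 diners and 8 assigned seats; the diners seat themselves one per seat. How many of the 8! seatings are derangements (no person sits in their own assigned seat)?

14833

!8 is the nearest integer to 8!/e.
8! = 40320, and 40320/e ≈ 14832.90, so !8 = 14833.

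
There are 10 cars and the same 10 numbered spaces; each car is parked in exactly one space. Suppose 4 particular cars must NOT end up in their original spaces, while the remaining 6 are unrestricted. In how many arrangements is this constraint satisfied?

2399760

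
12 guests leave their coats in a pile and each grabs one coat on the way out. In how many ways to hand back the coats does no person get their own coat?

176214841

Use !n = n·!(n-1) + (-1)^n.
!12 = 12·14684570 + 1 = 176214841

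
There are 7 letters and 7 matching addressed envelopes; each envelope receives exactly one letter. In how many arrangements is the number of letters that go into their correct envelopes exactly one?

1855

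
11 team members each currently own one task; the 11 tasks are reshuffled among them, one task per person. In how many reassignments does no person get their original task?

14684570

The subfactorial !11 = [11!/e] (nearest integer).
11! = 39916800, and 39916800/e ≈ 14684570.08, so !11 = 14684570.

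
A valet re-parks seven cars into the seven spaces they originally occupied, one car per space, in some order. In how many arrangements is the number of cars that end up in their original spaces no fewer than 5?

22

# with exactly i fixed is C(7,i)·!(7-i); sum over i=5..7:
  i=5: C(7,5)·!2 = 21·1 = 21
  i=6: C(7,6)·!1 = 7·0 = 0
  i=7: C(7,7)·!0 = 1·1 = 1
Total = 22.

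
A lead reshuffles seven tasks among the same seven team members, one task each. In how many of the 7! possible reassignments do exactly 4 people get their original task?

Choose which 4 of the 7 are fixed: C(7,4) = 35.
The other 3 form a derangement: !3 = 2.
Total: 35 × 2 = 70.

70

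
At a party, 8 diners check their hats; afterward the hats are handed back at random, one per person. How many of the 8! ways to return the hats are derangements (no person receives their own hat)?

14833

The subfactorial !8 = [8!/e] (nearest integer).
8! = 40320, and 40320/e ≈ 14832.90, so !8 = 14833.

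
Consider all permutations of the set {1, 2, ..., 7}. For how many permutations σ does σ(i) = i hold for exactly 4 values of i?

70

Pick the 4 fixed positions: C(7,4) = 35 ways.
The other 3 form a derangement: !3 = 2.
Total: 35 × 2 = 70.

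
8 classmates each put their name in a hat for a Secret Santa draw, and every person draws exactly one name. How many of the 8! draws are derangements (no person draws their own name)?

14833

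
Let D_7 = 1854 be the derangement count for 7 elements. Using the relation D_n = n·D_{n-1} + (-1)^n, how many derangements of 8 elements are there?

14833

D_8 = 8·1854 + 1 = 14833.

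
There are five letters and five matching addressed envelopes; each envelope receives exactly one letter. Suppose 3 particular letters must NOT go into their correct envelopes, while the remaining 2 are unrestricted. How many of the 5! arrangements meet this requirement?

Let A_j be the event that the j-th constrained one is fixed. By inclusion-exclusion over the 3 events:
Σ_{j=0}^{3} (-1)^j C(3,j)(5-j)!
= C(3,0)·5! - C(3,1)·4! + C(3,2)·3! - C(3,3)·2!
= 120 - 72 + 18 - 2
= 64

64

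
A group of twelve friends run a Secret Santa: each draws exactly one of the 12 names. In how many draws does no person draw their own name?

176214841

!12 = 12! · Σ_{k=0}^{12} (-1)^k/k!
= 12! - 12!/1! + 12!/2! - 12!/3! + 12!/4! - 12!/5! + 12!/6! - 12!/7! + 12!/8! - 12!/9! + 12!/10! - 12!/11! + 12!/12!
= 479001600 - 479001600 + 239500800 - 79833600 + 19958400 - 3991680 + 665280 - 95040 + 11880 - 1320 + 132 - 12 + 1
= 176214841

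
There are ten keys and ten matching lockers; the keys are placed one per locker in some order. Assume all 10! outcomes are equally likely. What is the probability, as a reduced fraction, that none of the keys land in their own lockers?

16481/44800

Favorable outcomes: !10 = 1334961.
Total outcomes: 10! = 3628800.
Probability = 1334961/3628800 = 16481/44800.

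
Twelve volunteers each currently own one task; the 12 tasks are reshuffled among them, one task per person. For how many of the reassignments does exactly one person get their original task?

176214840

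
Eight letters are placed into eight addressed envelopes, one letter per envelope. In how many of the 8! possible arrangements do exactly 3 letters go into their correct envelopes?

2464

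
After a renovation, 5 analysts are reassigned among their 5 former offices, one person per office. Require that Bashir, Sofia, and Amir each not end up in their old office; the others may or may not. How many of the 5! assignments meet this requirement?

Inclusion-exclusion on the 3 forbidden self-matches:
Σ_{j=0}^{3} (-1)^j C(3,j)(5-j)!
= C(3,0)·5! - C(3,1)·4! + C(3,2)·3! - C(3,3)·2!
= 120 - 72 + 18 - 2
= 64

64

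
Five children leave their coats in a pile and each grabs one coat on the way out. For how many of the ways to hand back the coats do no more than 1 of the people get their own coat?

Sum C(5,i)·!(5-i) for i = 0..1:
  i=0: C(5,0)·!5 = 1·44 = 44
  i=1: C(5,1)·!4 = 5·9 = 45
Total = 89.

89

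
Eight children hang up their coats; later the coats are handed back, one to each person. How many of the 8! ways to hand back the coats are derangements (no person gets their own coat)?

14833

!8 = 8! · Σ_{k=0}^{8} (-1)^k/k!
= 8! - 8!/1! + 8!/2! - 8!/3! + 8!/4! - 8!/5! + 8!/6! - 8!/7! + 8!/8!
= 40320 - 40320 + 20160 - 6720 + 1680 - 336 + 56 - 8 + 1
= 14833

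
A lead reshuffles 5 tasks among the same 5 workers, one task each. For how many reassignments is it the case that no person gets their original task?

44

Recurrence: !5 = 5·!4 + (-1)^5.
!5 = 5·9 - 1 = 44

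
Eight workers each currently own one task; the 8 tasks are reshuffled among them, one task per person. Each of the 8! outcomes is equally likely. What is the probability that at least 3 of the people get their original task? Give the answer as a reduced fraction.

Favorable outcomes: Σ_{i≥3} C(8,i)·!(8-i) = 56·44 + 70·9 + 56·2 + 28·1 + 8·0 + 1·1 = 3235.
Total outcomes: 8! = 40320.
Probability = 3235/40320 = 647/8064.

647/8064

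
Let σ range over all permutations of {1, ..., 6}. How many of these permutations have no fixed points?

!6 is the nearest integer to 6!/e.
6! = 720, and 720/e ≈ 264.87, so !6 = 265.

265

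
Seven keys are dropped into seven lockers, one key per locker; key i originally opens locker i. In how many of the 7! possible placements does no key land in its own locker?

The subfactorial !7 = [7!/e] (nearest integer).
7! = 5040, and 5040/e ≈ 1854.11, so !7 = 1854.

1854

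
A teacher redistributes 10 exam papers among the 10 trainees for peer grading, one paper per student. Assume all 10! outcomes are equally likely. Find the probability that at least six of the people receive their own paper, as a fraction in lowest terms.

17/28350

Favorable outcomes: Σ_{i≥6} C(10,i)·!(10-i) = 210·9 + 120·2 + 45·1 + 10·0 + 1·1 = 2176.
Total outcomes: 10! = 3628800.
Probability = 2176/3628800 = 17/28350.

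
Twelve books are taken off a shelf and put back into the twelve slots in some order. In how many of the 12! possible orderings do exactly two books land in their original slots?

88107426

Pick the 2 fixed positions: C(12,2) = 66 ways.
The other 10 form a derangement: !10 = 1334961.
Total: 66 × 1334961 = 88107426.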